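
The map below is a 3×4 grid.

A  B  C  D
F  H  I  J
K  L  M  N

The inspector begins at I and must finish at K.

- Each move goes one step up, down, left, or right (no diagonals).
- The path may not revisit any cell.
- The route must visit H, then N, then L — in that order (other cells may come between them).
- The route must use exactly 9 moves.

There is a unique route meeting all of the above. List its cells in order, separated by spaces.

The waypoints must appear in the order H, N, L, with no cell reused.
Route from I: left to H, up to B, 2× right (reaching D), 2× down (reaching N), 3× left (reaching K) — 9 moves in all.
Check: order respected (H at step 1, N at step 6, L at step 8); 9 moves as required.

I H B C D J N M L K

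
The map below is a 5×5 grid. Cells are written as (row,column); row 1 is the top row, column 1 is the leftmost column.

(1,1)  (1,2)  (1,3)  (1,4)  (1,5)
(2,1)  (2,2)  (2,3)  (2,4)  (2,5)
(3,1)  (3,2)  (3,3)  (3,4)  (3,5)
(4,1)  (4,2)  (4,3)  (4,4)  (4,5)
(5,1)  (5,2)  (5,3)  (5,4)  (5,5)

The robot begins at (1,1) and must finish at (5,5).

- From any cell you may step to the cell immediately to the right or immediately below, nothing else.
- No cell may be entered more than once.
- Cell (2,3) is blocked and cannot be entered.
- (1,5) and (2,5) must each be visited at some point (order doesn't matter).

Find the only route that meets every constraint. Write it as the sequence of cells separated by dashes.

Moves only go right or down, so the column and row indices never decrease.
Route from (1,1): 4× right (reaching (1,5)), 4× down (reaching (5,5)) — 8 moves in all.
Check: all required cells visited.

(1,1) - (1,2) - (1,3) - (1,4) - (1,5) - (2,5) - (3,5) - (4,5) - (5,5)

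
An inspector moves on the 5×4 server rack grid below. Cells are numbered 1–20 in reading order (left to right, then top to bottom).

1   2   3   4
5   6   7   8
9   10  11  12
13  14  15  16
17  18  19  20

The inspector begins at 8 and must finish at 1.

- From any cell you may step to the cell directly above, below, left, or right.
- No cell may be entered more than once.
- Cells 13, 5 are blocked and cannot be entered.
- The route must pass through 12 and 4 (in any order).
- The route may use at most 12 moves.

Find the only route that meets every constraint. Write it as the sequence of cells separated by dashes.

8 - 4 - 3 - 7 - 11 - 12 - 16 - 15 - 14 - 10 - 6 - 2 - 1

Any route must reach 12 and 4 and still end at 1 within 12 moves, so the order of the required stops is forced.
Route from 8: up to 4, left to 3, 2× down (reaching 11), right to 12, down to 16, 2× left (reaching 14), 3× up (reaching 2), left to 1 — 12 moves in all.
Check: all required cells visited; 12 ≤ 12 moves.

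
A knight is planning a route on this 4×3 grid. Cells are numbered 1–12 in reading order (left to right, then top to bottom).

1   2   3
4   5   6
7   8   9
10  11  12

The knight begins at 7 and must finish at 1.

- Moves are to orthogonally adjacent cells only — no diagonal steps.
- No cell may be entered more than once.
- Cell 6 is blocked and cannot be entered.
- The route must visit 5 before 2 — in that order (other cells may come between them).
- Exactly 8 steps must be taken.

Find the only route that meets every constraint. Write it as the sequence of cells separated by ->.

7 -> 10 -> 11 -> 12 -> 9 -> 8 -> 5 -> 2 -> 1

The waypoints must appear in the order 5, 2, with no cell reused.
Route from 7: down to 10, 2× right (reaching 12), up to 9, left to 8, 2× up (reaching 2), left to 1 — 8 moves in all.
Check: order respected (5 at step 6, 2 at step 7); 8 moves as required.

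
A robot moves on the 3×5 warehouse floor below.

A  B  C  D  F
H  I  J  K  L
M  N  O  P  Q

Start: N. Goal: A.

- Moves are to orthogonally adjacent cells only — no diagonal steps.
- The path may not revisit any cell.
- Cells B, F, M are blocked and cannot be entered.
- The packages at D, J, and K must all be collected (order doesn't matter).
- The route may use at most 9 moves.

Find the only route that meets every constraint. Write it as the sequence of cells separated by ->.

The 9-move cap with required stops at D, J, K leaves no slack for detours.
Route from N: right 2 to P, up 2 to D, left 1 to C, down 1 to J, left 2 to H, up 1 to A — 9 moves in all.
Check: all required cells visited; 9 ≤ 9 moves.

N -> O -> P -> K -> D -> C -> J -> I -> H -> A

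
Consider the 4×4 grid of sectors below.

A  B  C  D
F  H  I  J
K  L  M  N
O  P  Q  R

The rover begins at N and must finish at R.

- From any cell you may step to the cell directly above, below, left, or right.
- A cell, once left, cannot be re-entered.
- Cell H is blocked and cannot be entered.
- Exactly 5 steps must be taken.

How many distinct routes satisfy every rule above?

Need simple routes of exactly 5 moves from N to R (Manhattan distance 1, so 2 moves are spent on a detour and 2 undoing it).
Enumerating: N J I M Q R | N M L P Q R.
That gives 2 routes.

2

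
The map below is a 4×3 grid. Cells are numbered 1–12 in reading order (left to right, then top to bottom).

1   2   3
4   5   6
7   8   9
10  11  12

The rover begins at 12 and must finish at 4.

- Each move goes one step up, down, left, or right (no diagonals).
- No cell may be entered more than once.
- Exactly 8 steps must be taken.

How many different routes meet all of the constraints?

Need simple routes of exactly 8 moves from 12 to 4 (Manhattan distance 4, so 2 moves are spent on a detour and 2 undoing it).
Branch systematically from the start, pruning whenever the remaining move budget drops below the Manhattan distance to 4 or differs from it in parity. Grouping the completions by first move — via 9: 3; via 11: 6 — and summing: 3 + 6 = 9.
That gives 9 routes.

9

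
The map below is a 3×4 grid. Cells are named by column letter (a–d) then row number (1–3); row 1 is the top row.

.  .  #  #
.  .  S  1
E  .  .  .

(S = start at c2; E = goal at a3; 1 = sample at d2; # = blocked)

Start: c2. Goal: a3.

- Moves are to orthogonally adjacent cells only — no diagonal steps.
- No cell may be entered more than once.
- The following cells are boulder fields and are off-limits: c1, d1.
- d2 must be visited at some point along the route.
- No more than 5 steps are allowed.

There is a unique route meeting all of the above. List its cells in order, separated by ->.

c2 -> d2 -> d3 -> c3 -> b3 -> a3

The budget equals the shortest possible length, so every move has to be on a shortest route through the required cells.
Route from c2: right to d2, down to d3, 3× left (reaching a3) — 5 moves in all.
Check: all required cells visited; 5 ≤ 5 moves.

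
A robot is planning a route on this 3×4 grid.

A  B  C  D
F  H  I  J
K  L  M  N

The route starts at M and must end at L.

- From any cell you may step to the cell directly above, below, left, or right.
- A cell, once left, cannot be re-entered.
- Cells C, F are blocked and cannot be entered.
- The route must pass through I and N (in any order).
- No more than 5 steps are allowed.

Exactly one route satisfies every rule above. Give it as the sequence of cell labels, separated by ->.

Any route must reach I and N and still end at L within 5 moves, so the order of the required stops is forced.
Route from M: right to N, up to J, 2× left (reaching H), down to L — 5 moves in all.
Check: all required cells visited; 5 ≤ 5 moves.

M -> N -> J -> I -> H -> L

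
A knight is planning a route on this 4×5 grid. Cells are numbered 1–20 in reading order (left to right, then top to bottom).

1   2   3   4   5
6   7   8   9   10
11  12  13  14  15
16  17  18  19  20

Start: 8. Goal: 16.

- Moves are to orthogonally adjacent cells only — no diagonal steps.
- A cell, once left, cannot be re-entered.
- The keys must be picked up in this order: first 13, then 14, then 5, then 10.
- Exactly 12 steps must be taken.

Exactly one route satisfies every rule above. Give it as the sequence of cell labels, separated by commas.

8, 13, 14, 9, 4, 5, 10, 15, 20, 19, 18, 17, 16

The waypoints must appear in the order 13, 14, 5, 10, with no cell reused.
Route from 8: down 1 to 13, right 1 to 14, up 2 to 4, right 1 to 5, down 3 to 20, left 4 to 16 — 12 moves in all.
Check: order respected (13 at step 1, 14 at step 2, 5 at step 5, 10 at step 6); 12 moves as required.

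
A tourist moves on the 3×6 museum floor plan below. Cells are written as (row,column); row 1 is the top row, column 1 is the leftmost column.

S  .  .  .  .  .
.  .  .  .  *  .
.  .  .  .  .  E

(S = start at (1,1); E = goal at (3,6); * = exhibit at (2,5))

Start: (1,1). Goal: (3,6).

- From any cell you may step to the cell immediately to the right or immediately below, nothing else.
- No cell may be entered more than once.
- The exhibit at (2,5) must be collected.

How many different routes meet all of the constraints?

10

A right/down-only route from (1,1) to (3,6) makes exactly 2 down-moves and 5 right-moves in some order.
With no other constraints that would be C(7,2) = 21 routes.
Split at (2,5) and multiply the segment counts: (1,1)→(2,5): 5; (2,5)→(3,6): 2; product = 10.
That gives 10 routes.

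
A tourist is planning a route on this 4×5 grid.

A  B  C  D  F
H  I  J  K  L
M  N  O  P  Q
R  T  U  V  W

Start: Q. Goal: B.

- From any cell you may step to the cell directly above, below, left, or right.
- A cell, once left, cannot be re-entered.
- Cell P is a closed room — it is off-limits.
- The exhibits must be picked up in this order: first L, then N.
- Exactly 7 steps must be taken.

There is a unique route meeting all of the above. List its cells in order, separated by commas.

The waypoints must appear in the order L, N, with no cell reused.
Route from Q: up 1 to L, left 2 to J, down 1 to O, left 1 to N, up 2 to B — 7 moves in all.
Check: order respected (L at step 1, N at step 5); 7 moves as required.

Q, L, K, J, O, N, I, B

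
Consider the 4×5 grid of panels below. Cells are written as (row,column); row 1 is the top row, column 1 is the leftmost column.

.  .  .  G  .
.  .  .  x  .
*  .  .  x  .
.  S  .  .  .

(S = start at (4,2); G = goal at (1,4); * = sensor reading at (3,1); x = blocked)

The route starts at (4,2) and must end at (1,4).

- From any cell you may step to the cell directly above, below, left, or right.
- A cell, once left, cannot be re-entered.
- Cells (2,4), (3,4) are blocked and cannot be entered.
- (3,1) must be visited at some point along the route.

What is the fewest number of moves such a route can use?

7

Any route passes through (3,1) somewhere between (4,2) and (1,4). Summing Manhattan distances along the two legs ((4,2) → (3,1) → (1,4)) gives a lower bound of 2 + 5 = 7 moves.
A route of 7 moves achieves this: (4,2) → (3,2) → (3,1) → (2,1) → (1,1) → (1,2) → (1,3) → (1,4).
Since 7 matches the lower bound, it is optimal.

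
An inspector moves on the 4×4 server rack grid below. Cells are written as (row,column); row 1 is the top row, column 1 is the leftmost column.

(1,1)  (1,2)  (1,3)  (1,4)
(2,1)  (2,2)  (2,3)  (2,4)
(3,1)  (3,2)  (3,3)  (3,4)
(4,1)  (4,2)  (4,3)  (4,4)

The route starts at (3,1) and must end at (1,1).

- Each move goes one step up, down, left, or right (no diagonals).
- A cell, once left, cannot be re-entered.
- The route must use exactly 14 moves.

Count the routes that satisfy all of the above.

12

Need simple routes of exactly 14 moves from (3,1) to (1,1) (Manhattan distance 2, so 6 moves are spent on a detour and 6 undoing it).
Branch systematically from the start, pruning whenever the remaining move budget drops below the Manhattan distance to (1,1) or differs from it in parity. Grouping the completions by first move — via (2,1): 2; via (4,1): 9; via (3,2): 1 — and summing: 2 + 9 + 1 = 12.
That gives 12 routes.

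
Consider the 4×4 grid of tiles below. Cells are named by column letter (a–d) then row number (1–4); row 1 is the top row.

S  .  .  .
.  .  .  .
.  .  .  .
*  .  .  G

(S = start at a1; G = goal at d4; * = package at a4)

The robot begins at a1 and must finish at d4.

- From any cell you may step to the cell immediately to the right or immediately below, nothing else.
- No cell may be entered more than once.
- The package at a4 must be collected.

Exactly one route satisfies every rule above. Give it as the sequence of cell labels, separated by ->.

a1 -> a2 -> a3 -> a4 -> b4 -> c4 -> d4

Moves only go right or down, so the column and row indices never decrease.
Route from a1: down 3 to a4, right 3 to d4 — 6 moves in all.
Check: all required cells visited.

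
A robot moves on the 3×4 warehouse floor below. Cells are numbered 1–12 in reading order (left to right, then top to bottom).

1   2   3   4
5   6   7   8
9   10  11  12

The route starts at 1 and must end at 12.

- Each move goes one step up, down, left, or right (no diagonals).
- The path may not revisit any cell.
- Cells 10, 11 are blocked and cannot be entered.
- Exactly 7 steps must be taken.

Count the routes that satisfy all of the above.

Need simple routes of exactly 7 moves from 1 to 12 (Manhattan distance 5, so 1 moves are spent on a detour and 1 undoing it).
Enumerating: 1 5 6 2 3 7 8 12 | 1 5 6 2 3 4 8 12 | 1 5 6 7 3 4 8 12 | 1 2 6 7 3 4 8 12.
That gives 4 routes.

4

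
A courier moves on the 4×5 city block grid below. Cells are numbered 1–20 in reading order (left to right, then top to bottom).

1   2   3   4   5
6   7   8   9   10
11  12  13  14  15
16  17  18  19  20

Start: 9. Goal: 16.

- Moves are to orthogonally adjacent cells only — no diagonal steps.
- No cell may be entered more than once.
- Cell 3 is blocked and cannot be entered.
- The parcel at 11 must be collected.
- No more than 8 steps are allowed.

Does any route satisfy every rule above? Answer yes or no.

yes

One route that works: 9 → 14 → 13 → 12 → 11 → 16.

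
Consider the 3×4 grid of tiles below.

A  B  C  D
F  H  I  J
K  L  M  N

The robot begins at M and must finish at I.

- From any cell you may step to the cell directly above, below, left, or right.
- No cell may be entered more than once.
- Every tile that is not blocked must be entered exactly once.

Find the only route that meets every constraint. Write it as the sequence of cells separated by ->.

M -> N -> J -> D -> C -> B -> A -> F -> K -> L -> H -> I

Need to visit all 12 open cells exactly once, starting at M and ending at I.
Cell N has only two open neighbours (J and M), so the path must pass straight through it: one of those is the cell it's entered from and the other is where it exits.
Route from M: right 1 to N, up 2 to D, left 3 to A, down 2 to K, right 1 to L, up 1 to H, right 1 to I — 11 moves in all.
Check: all 12 open cells covered.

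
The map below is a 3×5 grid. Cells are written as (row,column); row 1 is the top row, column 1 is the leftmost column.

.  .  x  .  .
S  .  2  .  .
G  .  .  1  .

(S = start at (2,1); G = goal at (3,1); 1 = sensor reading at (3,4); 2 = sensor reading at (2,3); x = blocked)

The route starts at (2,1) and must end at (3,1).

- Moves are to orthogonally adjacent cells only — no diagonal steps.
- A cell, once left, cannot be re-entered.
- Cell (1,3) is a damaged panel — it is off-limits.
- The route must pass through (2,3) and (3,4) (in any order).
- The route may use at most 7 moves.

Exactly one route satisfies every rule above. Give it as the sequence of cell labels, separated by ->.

(2,1) -> (2,2) -> (2,3) -> (2,4) -> (3,4) -> (3,3) -> (3,2) -> (3,1)

The 7-move cap with required stops at (2,3), (3,4) leaves no slack for detours.
Route from (2,1): right 3 to (2,4), down 1 to (3,4), left 3 to (3,1) — 7 moves in all.
Check: all required cells visited; 7 ≤ 7 moves.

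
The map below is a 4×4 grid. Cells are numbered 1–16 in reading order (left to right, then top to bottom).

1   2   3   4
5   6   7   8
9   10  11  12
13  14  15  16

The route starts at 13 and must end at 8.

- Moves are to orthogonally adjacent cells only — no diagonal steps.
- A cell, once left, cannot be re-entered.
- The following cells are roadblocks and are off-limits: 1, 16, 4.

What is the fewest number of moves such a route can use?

5

The Manhattan distance from 13 to 8 is |4−2| + |1−4| = 5, so at least 5 moves are needed.
A route of 5 moves achieves this: 13 → 9 → 5 → 6 → 7 → 8.
Since 5 matches the lower bound, it is optimal.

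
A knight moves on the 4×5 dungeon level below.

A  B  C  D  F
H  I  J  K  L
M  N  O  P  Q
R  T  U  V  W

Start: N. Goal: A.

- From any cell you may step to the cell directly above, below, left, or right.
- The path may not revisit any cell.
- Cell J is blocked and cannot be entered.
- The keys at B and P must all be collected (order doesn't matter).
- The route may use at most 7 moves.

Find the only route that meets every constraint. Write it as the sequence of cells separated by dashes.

N - O - P - K - D - C - B - A

The 7-move cap with required stops at B, P leaves no slack for detours.
Route from N: 2× right (reaching P), 2× up (reaching D), 3× left (reaching A) — 7 moves in all.
Check: all required cells visited; 7 ≤ 7 moves.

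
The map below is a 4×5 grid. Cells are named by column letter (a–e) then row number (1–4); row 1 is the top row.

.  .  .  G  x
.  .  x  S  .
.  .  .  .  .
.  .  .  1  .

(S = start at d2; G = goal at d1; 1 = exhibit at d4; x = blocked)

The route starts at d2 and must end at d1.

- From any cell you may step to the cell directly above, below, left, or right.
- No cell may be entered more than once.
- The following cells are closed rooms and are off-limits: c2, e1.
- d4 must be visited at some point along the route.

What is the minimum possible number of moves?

9

Any route passes through d4 somewhere between d2 and d1. Summing Manhattan distances along the two legs (d2 → d4 → d1) gives a lower bound of 2 + 3 = 5 moves.
The shortest route satisfying every rule uses 9 moves: d2 → d3 → d4 → c4 → c3 → b3 → b2 → b1 → c1 → d1.
The bound of 5 isn't tight here; checking systematically, no route of length 5 through 8 satisfies every constraint (on a 4-connected grid the length of any start-to-goal walk has the same parity as the Manhattan bound, so only lengths 5, 7, 9, … need checking), so 9 is the minimum.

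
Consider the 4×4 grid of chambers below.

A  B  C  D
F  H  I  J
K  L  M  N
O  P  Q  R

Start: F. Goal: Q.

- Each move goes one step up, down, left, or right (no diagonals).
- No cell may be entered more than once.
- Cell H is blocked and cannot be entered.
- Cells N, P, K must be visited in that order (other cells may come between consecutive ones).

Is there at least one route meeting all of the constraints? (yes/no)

Ignoring the required order, 5 revisit-free routes from F to Q pass through all of N, P, and K; the waypoint orders that occur are K → P → N (3); N → K → P (2) — never N → P → K.

no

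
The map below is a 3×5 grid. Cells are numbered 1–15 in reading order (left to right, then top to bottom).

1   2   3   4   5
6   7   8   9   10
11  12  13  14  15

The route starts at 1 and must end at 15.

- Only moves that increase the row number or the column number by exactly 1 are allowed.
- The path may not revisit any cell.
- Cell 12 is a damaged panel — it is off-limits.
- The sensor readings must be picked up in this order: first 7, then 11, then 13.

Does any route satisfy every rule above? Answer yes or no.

11 lies to the left of 7, so going from 7 to 11 would need a leftward move — but moves only go right/down, so 7 cannot be visited before 11.

no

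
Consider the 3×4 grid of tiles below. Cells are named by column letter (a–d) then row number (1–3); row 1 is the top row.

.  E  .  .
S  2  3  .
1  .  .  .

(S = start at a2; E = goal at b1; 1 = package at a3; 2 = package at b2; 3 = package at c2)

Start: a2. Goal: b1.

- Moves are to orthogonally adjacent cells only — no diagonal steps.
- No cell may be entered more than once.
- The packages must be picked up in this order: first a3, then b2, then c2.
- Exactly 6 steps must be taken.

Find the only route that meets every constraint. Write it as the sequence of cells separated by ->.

The waypoints must appear in the order a3, b2, c2, with no cell reused.
Route from a2: down to a3, right to b3, up to b2, right to c2, up to c1, left to b1 — 6 moves in all.
Check: order respected (1 at step 1, 2 at step 3, 3 at step 4); 6 moves as required.

a2 -> a3 -> b3 -> b2 -> c2 -> c1 -> b1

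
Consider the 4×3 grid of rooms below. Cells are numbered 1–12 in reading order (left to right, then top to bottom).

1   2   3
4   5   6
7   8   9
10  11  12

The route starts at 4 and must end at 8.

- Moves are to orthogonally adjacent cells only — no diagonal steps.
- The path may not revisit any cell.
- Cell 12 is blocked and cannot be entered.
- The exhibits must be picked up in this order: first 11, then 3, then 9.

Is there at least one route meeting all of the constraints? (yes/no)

Even ignoring the required order, no revisit-free route from 4 to 8 manages to pass through all of 11, 3, and 9: branching out from 4, every path either misses one of them or, having collected them, can no longer reach 8 without re-entering a cell.

no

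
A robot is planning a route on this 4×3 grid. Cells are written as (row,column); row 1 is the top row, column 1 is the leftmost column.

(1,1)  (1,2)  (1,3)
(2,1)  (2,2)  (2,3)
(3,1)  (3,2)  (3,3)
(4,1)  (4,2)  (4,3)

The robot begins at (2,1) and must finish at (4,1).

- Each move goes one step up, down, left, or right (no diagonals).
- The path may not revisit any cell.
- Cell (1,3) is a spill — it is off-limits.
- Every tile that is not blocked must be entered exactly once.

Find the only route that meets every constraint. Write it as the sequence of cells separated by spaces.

(2,1) (1,1) (1,2) (2,2) (2,3) (3,3) (4,3) (4,2) (3,2) (3,1) (4,1)

Need to visit all 11 open cells exactly once, starting at (2,1) and ending at (4,1).
Cell (1,2) has only two open neighbours ((2,2) and (1,1)), so the path must pass straight through it: one of those is the cell it's entered from and the other is where it exits.
Route from (2,1): up to (1,1), right to (1,2), down to (2,2), right to (2,3), 2× down (reaching (4,3)), left to (4,2), up to (3,2), left to (3,1), down to (4,1) — 10 moves in all.
Check: all 11 open cells covered.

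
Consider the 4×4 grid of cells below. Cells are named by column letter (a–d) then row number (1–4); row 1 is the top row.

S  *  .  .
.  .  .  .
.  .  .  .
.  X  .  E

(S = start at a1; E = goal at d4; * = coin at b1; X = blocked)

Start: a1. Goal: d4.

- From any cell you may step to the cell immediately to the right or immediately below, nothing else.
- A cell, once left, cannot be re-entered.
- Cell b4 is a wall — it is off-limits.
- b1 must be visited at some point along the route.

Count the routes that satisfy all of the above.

9

A right/down-only route from a1 to d4 makes exactly 3 down-moves and 3 right-moves in some order.
With no other constraints that would be C(6,3) = 20 routes.
Split at b1 and multiply the segment counts (each segment already excludes blocked cells): a1→b1: 1; b1→d4: 9; product = 9.
That gives 9 routes.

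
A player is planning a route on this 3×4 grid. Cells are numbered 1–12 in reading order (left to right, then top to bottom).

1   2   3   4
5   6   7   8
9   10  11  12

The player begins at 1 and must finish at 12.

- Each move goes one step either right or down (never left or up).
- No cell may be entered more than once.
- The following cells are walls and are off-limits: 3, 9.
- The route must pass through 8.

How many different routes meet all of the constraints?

A right/down-only route from 1 to 12 makes exactly 2 down-moves and 3 right-moves in some order.
With no other constraints that would be C(5,2) = 10 routes.
Split at 8 and multiply the segment counts (each segment already excludes blocked cells): 1→8: 2; 8→12: 1; product = 2.
That gives 2 routes.

2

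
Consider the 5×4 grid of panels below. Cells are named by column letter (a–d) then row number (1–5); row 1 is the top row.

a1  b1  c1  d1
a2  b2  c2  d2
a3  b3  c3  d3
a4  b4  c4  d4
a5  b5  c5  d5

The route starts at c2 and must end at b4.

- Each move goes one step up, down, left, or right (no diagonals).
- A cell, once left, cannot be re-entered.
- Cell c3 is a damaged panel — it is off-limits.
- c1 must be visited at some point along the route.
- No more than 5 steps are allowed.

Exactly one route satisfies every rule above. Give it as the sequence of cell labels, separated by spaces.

Any route must reach c1 and still end at b4 within 5 moves, so the order of the required stops is forced.
Route from c2: up to c1, left to b1, 3× down (reaching b4) — 5 moves in all.
Check: all required cells visited; 5 ≤ 5 moves.

c2 c1 b1 b2 b3 b4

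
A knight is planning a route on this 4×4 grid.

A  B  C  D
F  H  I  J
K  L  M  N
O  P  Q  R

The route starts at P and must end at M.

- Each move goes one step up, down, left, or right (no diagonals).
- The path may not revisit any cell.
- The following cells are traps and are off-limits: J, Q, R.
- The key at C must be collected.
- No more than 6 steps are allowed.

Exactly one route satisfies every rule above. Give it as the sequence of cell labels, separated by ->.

The budget equals the shortest possible length, so every move has to be on a shortest route through the required cells.
Route from P: 3× up (reaching B), right to C, 2× down (reaching M) — 6 moves in all.
Check: all required cells visited; 6 ≤ 6 moves.

P -> L -> H -> B -> C -> I -> M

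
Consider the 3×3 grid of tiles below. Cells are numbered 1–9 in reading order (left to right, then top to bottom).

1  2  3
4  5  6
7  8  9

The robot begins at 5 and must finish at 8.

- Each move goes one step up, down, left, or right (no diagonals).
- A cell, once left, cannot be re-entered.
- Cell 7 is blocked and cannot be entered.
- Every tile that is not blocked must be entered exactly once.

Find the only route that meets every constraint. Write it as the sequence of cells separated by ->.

5 -> 4 -> 1 -> 2 -> 3 -> 6 -> 9 -> 8

Need to visit all 8 open cells exactly once, starting at 5 and ending at 8.
Cell 4 has only two open neighbours (1 and 5), so the path must pass straight through it: one of those is the cell it's entered from and the other is where it exits.
Route from 5: left 1 to 4, up 1 to 1, right 2 to 3, down 2 to 9, left 1 to 8 — 7 moves in all.
Check: all 8 open cells covered.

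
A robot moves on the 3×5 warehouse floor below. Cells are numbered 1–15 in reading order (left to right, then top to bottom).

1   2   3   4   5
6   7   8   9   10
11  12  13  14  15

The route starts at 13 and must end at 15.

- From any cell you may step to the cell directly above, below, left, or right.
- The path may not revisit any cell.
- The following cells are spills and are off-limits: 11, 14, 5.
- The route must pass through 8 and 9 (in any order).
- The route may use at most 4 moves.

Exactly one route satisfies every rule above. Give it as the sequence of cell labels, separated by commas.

13, 8, 9, 10, 15

Any route must reach 8 and 9 and still end at 15 within 4 moves, so the order of the required stops is forced.
Route from 13: up to 8, 2× right (reaching 10), down to 15 — 4 moves in all.
Check: all required cells visited; 4 ≤ 4 moves.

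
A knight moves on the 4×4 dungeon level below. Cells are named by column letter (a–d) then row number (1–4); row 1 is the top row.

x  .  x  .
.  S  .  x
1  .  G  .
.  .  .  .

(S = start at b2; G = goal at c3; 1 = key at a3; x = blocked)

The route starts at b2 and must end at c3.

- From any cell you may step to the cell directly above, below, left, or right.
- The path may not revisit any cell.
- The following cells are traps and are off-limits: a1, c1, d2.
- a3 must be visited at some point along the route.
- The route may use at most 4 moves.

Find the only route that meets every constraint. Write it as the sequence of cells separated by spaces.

The budget equals the shortest possible length, so every move has to be on a shortest route through the required cells.
Route from b2: left to a2, down to a3, 2× right (reaching c3) — 4 moves in all.
Check: all required cells visited; 4 ≤ 4 moves.

b2 a2 a3 b3 c3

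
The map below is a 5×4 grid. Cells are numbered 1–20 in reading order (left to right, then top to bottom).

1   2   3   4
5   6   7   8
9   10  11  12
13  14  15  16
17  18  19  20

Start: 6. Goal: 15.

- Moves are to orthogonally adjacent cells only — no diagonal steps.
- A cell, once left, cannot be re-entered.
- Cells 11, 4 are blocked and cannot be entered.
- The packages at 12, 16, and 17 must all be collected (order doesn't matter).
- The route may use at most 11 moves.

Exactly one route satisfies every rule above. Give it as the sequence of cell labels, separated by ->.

Any route must reach 12, 16, and 17 and still end at 15 within 11 moves, so the order of the required stops is forced.
Route from 6: 2× right (reaching 8), 3× down (reaching 20), 3× left (reaching 17), up to 13, 2× right (reaching 15) — 11 moves in all.
Check: all required cells visited; 11 ≤ 11 moves.

6 -> 7 -> 8 -> 12 -> 16 -> 20 -> 19 -> 18 -> 17 -> 13 -> 14 -> 15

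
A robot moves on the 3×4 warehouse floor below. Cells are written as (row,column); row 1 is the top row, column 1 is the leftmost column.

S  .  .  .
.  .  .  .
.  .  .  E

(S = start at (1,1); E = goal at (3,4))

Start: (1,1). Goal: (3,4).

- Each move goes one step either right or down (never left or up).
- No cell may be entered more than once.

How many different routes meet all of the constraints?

A right/down-only route from (1,1) to (3,4) makes exactly 2 down-moves and 3 right-moves in some order.
With no other constraints that would be C(5,2) = 10 routes.
That gives 10 routes.

10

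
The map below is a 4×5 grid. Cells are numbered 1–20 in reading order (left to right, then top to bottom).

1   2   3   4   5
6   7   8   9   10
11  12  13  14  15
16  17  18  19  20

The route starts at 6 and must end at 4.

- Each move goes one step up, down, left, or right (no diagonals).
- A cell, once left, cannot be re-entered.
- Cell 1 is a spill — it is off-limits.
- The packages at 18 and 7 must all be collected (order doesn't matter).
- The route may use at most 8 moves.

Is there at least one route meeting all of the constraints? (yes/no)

yes

One route that works: 6 → 7 → 12 → 17 → 18 → 13 → 8 → 3 → 4.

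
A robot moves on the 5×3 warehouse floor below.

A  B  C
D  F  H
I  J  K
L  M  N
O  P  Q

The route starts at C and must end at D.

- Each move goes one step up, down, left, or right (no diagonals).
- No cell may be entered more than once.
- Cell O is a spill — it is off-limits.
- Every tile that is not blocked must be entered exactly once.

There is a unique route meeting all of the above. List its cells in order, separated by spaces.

C H K N Q P M L I J F B A D

Need to visit all 14 open cells exactly once, starting at C and ending at D.
Route from C: down 4 to Q, left 1 to P, up 1 to M, left 1 to L, up 1 to I, right 1 to J, up 2 to B, left 1 to A, down 1 to D — 13 moves in all.
Check: all 14 open cells covered.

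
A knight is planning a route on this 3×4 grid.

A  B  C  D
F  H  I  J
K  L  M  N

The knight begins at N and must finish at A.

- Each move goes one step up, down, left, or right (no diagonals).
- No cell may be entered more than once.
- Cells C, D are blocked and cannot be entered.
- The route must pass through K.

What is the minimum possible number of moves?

Any route passes through K somewhere between N and A. Summing Manhattan distances along the two legs (N → K → A) gives a lower bound of 3 + 2 = 5 moves.
A route of 5 moves achieves this: N → M → L → K → F → A.
Since 5 matches the lower bound, it is optimal.

5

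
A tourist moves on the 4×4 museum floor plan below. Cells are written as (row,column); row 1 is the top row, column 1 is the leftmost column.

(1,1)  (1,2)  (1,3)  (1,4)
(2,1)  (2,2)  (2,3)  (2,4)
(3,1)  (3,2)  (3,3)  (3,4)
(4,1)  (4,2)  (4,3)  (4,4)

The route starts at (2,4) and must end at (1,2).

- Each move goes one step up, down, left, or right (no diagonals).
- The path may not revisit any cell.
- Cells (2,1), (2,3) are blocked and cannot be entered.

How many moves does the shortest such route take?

3

The Manhattan distance from (2,4) to (1,2) is |2−1| + |4−2| = 3, so at least 3 moves are needed.
A route of 3 moves achieves this: (2,4) → (1,4) → (1,3) → (1,2).
Since 3 matches the lower bound, it is optimal.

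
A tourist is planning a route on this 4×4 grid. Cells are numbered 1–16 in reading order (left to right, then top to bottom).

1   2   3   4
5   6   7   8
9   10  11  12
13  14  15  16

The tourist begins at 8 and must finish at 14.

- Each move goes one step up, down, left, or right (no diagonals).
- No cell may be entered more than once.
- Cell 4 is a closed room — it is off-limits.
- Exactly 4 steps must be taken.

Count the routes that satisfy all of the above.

6

Need simple routes of exactly 4 moves from 8 to 14 (Manhattan distance 4, so 0 moves are spent on a detour and 0 undoing it).
Enumerating: 8 12 16 15 14 | 8 12 11 15 14 | 8 12 11 10 14 | 8 7 11 15 14 | 8 7 11 10 14 | 8 7 6 10 14.
That gives 6 routes.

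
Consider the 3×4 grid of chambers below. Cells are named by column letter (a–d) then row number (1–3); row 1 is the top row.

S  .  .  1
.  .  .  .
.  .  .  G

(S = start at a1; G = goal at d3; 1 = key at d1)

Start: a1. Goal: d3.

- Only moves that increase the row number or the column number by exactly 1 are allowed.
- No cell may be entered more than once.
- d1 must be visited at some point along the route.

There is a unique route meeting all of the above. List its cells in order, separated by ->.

Moves only go right or down, so the column and row indices never decrease.
Route from a1: 3× right (reaching d1), 2× down (reaching d3) — 5 moves in all.
Check: all required cells visited.

a1 -> b1 -> c1 -> d1 -> d2 -> d3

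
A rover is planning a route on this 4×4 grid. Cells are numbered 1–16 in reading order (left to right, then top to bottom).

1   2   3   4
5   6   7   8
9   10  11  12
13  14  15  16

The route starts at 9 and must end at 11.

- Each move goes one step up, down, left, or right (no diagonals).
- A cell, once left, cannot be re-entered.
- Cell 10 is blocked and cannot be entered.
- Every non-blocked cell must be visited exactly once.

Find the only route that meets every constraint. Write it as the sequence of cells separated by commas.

9, 13, 14, 15, 16, 12, 8, 4, 3, 2, 1, 5, 6, 7, 11

Need to visit all 15 open cells exactly once, starting at 9 and ending at 11.
Route from 9: down 1 to 13, right 3 to 16, up 3 to 4, left 3 to 1, down 1 to 5, right 2 to 7, down 1 to 11 — 14 moves in all.
Check: all 15 open cells covered.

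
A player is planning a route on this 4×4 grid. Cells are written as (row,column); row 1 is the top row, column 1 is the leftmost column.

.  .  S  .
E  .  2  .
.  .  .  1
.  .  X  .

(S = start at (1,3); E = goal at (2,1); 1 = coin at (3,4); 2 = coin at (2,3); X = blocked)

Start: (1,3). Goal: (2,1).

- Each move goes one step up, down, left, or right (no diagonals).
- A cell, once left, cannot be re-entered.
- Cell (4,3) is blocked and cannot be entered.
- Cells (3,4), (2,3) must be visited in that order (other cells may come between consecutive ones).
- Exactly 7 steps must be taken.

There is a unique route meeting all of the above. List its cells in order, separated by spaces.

The waypoints must appear in the order (3,4), (2,3), with no cell reused.
Route from (1,3): right to (1,4), 2× down (reaching (3,4)), left to (3,3), up to (2,3), 2× left (reaching (2,1)) — 7 moves in all.
Check: order respected (1 at step 3, 2 at step 5); 7 moves as required.

(1,3) (1,4) (2,4) (3,4) (3,3) (2,3) (2,2) (2,1)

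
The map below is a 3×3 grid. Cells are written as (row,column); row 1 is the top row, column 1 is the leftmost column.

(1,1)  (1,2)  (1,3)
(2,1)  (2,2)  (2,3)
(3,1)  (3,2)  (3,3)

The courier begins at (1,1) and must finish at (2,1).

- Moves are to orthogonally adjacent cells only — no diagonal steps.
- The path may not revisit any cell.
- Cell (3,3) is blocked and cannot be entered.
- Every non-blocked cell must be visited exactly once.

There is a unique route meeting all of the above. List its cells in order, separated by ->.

Need to visit all 8 open cells exactly once, starting at (1,1) and ending at (2,1).
Cell (3,1) has only two open neighbours ((2,1) and (3,2)), so the path must pass straight through it: one of those is the cell it's entered from and the other is where it exits.
Route from (1,1): 2× right (reaching (1,3)), down to (2,3), left to (2,2), down to (3,2), left to (3,1), up to (2,1) — 7 moves in all.
Check: all 8 open cells covered.

(1,1) -> (1,2) -> (1,3) -> (2,3) -> (2,2) -> (3,2) -> (3,1) -> (2,1)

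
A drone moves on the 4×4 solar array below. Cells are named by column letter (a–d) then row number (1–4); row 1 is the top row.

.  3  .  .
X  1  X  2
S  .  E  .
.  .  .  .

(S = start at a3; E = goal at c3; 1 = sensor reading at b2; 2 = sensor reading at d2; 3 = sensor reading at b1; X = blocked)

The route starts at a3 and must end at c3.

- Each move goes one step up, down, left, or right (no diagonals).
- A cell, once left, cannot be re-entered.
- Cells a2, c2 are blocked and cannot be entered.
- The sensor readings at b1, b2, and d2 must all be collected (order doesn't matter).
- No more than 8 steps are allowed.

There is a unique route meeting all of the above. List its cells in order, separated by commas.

The 8-move cap with required stops at b1, b2, d2 leaves no slack for detours.
Route from a3: right to b3, 2× up (reaching b1), 2× right (reaching d1), 2× down (reaching d3), left to c3 — 8 moves in all.
Check: all required cells visited; 8 ≤ 8 moves.

a3, b3, b2, b1, c1, d1, d2, d3, c3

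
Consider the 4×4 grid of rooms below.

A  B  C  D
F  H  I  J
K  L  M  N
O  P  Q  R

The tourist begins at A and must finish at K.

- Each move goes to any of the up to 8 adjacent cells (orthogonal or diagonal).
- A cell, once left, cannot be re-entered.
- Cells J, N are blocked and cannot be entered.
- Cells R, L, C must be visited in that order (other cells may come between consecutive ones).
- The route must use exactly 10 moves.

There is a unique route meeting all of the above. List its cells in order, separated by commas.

A, H, M, R, Q, L, I, C, B, F, K

The waypoints must appear in the order R, L, C, with no cell reused.
Route from A: down-right 3 to R, left 1 to Q, up-left 1 to L, up-right 1 to I, up 1 to C, left 1 to B, down-left 1 to F, down 1 to K — 10 moves in all.
Check: order respected (R at step 3, L at step 5, C at step 7); 10 moves as required.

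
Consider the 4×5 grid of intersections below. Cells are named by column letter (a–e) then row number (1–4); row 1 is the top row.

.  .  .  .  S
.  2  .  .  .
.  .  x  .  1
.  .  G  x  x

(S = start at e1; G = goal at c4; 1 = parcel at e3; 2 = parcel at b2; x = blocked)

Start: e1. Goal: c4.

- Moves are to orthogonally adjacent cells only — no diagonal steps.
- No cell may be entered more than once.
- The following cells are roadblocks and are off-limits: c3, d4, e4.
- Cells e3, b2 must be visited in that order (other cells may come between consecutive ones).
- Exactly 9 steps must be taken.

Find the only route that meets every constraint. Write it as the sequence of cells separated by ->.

e1 -> e2 -> e3 -> d3 -> d2 -> c2 -> b2 -> b3 -> b4 -> c4

The waypoints must appear in the order e3, b2, with no cell reused.
Route from e1: 2× down (reaching e3), left to d3, up to d2, 2× left (reaching b2), 2× down (reaching b4), right to c4 — 9 moves in all.
Check: order respected (1 at step 2, 2 at step 6); 9 moves as required.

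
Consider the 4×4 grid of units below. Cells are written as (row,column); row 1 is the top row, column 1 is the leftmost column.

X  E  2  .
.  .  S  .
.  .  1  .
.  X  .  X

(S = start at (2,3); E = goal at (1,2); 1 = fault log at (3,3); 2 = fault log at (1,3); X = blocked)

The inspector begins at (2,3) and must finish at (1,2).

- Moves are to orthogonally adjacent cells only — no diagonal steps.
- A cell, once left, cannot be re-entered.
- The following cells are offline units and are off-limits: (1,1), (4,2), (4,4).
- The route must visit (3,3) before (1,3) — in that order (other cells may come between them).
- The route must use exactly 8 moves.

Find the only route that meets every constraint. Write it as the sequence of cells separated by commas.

The waypoints must appear in the order (3,3), (1,3), with no cell reused.
Route from (2,3): left 1 to (2,2), down 1 to (3,2), right 2 to (3,4), up 2 to (1,4), left 2 to (1,2) — 8 moves in all.
Check: order respected (1 at step 3, 2 at step 7); 8 moves as required.

(2,3), (2,2), (3,2), (3,3), (3,4), (2,4), (1,4), (1,3), (1,2)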